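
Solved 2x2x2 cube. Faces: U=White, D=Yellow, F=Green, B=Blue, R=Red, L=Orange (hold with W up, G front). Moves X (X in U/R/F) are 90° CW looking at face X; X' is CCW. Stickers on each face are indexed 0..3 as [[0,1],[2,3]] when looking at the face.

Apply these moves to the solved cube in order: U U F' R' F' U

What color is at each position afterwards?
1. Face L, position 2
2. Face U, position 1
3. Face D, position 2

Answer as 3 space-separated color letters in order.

Answer: O W Y

Derivation:
After move 1 (U): U=WWWW F=RRGG R=BBRR B=OOBB L=GGOO
After move 2 (U): U=WWWW F=BBGG R=OORR B=GGBB L=RROO
After move 3 (F'): F=BGBG U=WWOR R=YOYR D=ROYY L=RWOW
After move 4 (R'): R=ORYY U=WBOG F=BWBR D=RGYG B=YGOB
After move 5 (F'): F=WRBB U=WBOY R=GRRY D=WWYG L=RGOO
After move 6 (U): U=OWYB F=GRBB R=YGRY B=RGOB L=WROO
Query 1: L[2] = O
Query 2: U[1] = W
Query 3: D[2] = Y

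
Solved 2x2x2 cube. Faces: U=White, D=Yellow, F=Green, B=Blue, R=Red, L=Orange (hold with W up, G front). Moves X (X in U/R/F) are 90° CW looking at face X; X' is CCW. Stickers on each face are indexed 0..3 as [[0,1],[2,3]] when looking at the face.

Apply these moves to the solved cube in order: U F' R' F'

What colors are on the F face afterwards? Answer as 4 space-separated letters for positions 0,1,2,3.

After move 1 (U): U=WWWW F=RRGG R=BBRR B=OOBB L=GGOO
After move 2 (F'): F=RGRG U=WWBR R=YBYR D=GOYY L=GWOW
After move 3 (R'): R=BRYY U=WBBO F=RWRR D=GGYG B=YOOB
After move 4 (F'): F=WRRR U=WBBY R=GRGY D=WWYG L=GOOB
Query: F face = WRRR

Answer: W R R R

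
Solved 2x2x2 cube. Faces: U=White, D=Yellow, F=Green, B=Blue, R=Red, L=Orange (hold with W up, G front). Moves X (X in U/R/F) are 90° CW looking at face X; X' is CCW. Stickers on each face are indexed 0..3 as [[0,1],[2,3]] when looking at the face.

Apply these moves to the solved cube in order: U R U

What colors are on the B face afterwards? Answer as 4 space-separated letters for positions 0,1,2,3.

Answer: G G W B

Derivation:
After move 1 (U): U=WWWW F=RRGG R=BBRR B=OOBB L=GGOO
After move 2 (R): R=RBRB U=WRWG F=RYGY D=YBYO B=WOWB
After move 3 (U): U=WWGR F=RBGY R=WORB B=GGWB L=RYOO
Query: B face = GGWB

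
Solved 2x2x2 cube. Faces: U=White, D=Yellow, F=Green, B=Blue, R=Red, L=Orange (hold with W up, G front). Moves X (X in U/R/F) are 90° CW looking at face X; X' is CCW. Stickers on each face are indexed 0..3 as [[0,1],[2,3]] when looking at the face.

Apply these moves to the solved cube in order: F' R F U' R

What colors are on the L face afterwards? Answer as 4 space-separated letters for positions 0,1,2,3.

Answer: R B O B

Derivation:
After move 1 (F'): F=GGGG U=WWRR R=YRYR D=OOYY L=OWOW
After move 2 (R): R=YYRR U=WGRG F=GOGY D=OBYB B=RBWB
After move 3 (F): F=GGYO U=WGWW R=RYGR D=RYYB L=OOOB
After move 4 (U'): U=GWWW F=OOYO R=GGGR B=RYWB L=RBOB
After move 5 (R): R=GGRG U=GOWO F=OYYB D=RWYR B=WYWB
Query: L face = RBOB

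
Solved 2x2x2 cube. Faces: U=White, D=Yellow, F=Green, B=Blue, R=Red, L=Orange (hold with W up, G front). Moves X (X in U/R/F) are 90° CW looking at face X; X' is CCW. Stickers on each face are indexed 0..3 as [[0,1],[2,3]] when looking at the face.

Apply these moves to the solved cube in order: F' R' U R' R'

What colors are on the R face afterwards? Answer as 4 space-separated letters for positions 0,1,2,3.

Answer: Y Y B Y

Derivation:
After move 1 (F'): F=GGGG U=WWRR R=YRYR D=OOYY L=OWOW
After move 2 (R'): R=RRYY U=WBRB F=GWGR D=OGYG B=YBOB
After move 3 (U): U=RWBB F=RRGR R=YBYY B=OWOB L=GWOW
After move 4 (R'): R=BYYY U=ROBO F=RWGB D=ORYR B=GWGB
After move 5 (R'): R=YYBY U=RGBG F=ROGO D=OWYB B=RWRB
Query: R face = YYBY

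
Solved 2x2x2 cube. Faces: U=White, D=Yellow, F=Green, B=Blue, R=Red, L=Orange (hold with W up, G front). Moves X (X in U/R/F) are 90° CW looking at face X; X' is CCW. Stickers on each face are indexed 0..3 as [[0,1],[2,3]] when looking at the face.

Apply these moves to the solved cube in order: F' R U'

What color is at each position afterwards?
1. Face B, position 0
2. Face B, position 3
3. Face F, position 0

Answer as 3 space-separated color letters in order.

Answer: Y B O

Derivation:
After move 1 (F'): F=GGGG U=WWRR R=YRYR D=OOYY L=OWOW
After move 2 (R): R=YYRR U=WGRG F=GOGY D=OBYB B=RBWB
After move 3 (U'): U=GGWR F=OWGY R=GORR B=YYWB L=RBOW
Query 1: B[0] = Y
Query 2: B[3] = B
Query 3: F[0] = O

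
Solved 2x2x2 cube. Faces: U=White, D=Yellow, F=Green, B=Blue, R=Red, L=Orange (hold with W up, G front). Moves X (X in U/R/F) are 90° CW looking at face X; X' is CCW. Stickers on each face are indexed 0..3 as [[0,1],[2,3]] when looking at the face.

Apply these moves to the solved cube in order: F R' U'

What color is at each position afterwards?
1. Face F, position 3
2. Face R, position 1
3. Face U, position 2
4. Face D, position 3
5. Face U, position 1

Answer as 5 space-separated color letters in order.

After move 1 (F): F=GGGG U=WWOO R=WRWR D=RRYY L=OYOY
After move 2 (R'): R=RRWW U=WBOB F=GWGO D=RGYG B=YBRB
After move 3 (U'): U=BBWO F=OYGO R=GWWW B=RRRB L=YBOY
Query 1: F[3] = O
Query 2: R[1] = W
Query 3: U[2] = W
Query 4: D[3] = G
Query 5: U[1] = B

Answer: O W W G B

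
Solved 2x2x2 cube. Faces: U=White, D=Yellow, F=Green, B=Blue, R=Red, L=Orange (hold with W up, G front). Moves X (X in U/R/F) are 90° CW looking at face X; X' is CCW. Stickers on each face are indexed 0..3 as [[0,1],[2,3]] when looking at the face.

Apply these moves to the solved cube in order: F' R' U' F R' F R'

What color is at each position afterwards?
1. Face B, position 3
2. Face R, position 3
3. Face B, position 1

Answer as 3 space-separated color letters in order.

After move 1 (F'): F=GGGG U=WWRR R=YRYR D=OOYY L=OWOW
After move 2 (R'): R=RRYY U=WBRB F=GWGR D=OGYG B=YBOB
After move 3 (U'): U=BBWR F=OWGR R=GWYY B=RROB L=YBOW
After move 4 (F): F=GORW U=BBWB R=WWRY D=YGYG L=YOOG
After move 5 (R'): R=WYWR U=BOWR F=GBRB D=YOYW B=GRGB
After move 6 (F): F=RGBB U=BOGO R=WYRR D=WWYW L=YYOO
After move 7 (R'): R=YRWR U=BGGG F=ROBO D=WGYB B=WRWB
Query 1: B[3] = B
Query 2: R[3] = R
Query 3: B[1] = R

Answer: B R R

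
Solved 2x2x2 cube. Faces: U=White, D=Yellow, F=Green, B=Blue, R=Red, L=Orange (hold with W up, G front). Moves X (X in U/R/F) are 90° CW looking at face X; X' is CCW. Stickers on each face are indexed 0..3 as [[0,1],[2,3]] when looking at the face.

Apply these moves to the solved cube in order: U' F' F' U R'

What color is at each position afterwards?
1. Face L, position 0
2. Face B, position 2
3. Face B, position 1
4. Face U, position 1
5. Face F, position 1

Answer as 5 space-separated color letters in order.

Answer: G W R B W

Derivation:
After move 1 (U'): U=WWWW F=OOGG R=GGRR B=RRBB L=BBOO
After move 2 (F'): F=OGOG U=WWGR R=YGYR D=BOYY L=BWOW
After move 3 (F'): F=GGOO U=WWYY R=OGBR D=WWYY L=BROG
After move 4 (U): U=YWYW F=OGOO R=RRBR B=BRBB L=GGOG
After move 5 (R'): R=RRRB U=YBYB F=OWOW D=WGYO B=YRWB
Query 1: L[0] = G
Query 2: B[2] = W
Query 3: B[1] = R
Query 4: U[1] = B
Query 5: F[1] = W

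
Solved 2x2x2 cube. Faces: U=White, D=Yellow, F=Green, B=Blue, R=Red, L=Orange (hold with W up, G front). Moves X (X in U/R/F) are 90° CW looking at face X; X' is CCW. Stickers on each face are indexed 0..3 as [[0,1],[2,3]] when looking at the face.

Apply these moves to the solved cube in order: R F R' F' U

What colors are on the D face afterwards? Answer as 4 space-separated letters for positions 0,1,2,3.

Answer: Y B Y Y

Derivation:
After move 1 (R): R=RRRR U=WGWG F=GYGY D=YBYB B=WBWB
After move 2 (F): F=GGYY U=WGOO R=WRGR D=RRYB L=OYOB
After move 3 (R'): R=RRWG U=WWOW F=GGYO D=RGYY B=BBRB
After move 4 (F'): F=GOGY U=WWRW R=GRRG D=YBYY L=OWOO
After move 5 (U): U=RWWW F=GRGY R=BBRG B=OWRB L=GOOO
Query: D face = YBYY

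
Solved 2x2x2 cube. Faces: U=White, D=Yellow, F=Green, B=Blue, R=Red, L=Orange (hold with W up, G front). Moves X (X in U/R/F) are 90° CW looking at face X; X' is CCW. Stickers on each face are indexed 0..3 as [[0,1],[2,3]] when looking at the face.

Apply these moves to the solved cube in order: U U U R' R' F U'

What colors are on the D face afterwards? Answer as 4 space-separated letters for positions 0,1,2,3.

Answer: G R Y W

Derivation:
After move 1 (U): U=WWWW F=RRGG R=BBRR B=OOBB L=GGOO
After move 2 (U): U=WWWW F=BBGG R=OORR B=GGBB L=RROO
After move 3 (U): U=WWWW F=OOGG R=GGRR B=RRBB L=BBOO
After move 4 (R'): R=GRGR U=WBWR F=OWGW D=YOYG B=YRYB
After move 5 (R'): R=RRGG U=WYWY F=OBGR D=YWYW B=GROB
After move 6 (F): F=GORB U=WYOB R=WRYG D=GRYW L=BYOW
After move 7 (U'): U=YBWO F=BYRB R=GOYG B=WROB L=GROW
Query: D face = GRYW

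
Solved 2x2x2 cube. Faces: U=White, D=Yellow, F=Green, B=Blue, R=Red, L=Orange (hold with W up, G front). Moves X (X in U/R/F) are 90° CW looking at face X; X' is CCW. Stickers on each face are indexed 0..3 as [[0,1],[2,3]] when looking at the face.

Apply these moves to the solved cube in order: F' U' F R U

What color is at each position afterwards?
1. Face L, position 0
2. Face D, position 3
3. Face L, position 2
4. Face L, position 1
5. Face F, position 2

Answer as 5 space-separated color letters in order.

Answer: G Y O G G

Derivation:
After move 1 (F'): F=GGGG U=WWRR R=YRYR D=OOYY L=OWOW
After move 2 (U'): U=WRWR F=OWGG R=GGYR B=YRBB L=BBOW
After move 3 (F): F=GOGW U=WRWB R=WGRR D=YGYY L=BOOO
After move 4 (R): R=RWRG U=WOWW F=GGGY D=YBYY B=BRRB
After move 5 (U): U=WWWO F=RWGY R=BRRG B=BORB L=GGOO
Query 1: L[0] = G
Query 2: D[3] = Y
Query 3: L[2] = O
Query 4: L[1] = G
Query 5: F[2] = G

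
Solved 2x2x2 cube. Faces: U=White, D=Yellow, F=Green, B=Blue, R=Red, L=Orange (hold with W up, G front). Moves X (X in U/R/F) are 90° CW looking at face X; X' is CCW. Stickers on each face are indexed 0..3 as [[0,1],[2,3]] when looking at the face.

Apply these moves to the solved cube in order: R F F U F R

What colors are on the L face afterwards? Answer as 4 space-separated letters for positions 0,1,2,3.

After move 1 (R): R=RRRR U=WGWG F=GYGY D=YBYB B=WBWB
After move 2 (F): F=GGYY U=WGOO R=WRGR D=RRYB L=OYOB
After move 3 (F): F=YGYG U=WGBY R=OROR D=GWYB L=OROR
After move 4 (U): U=BWYG F=ORYG R=WBOR B=ORWB L=YGOR
After move 5 (F): F=YOGR U=BWRG R=YBGR D=OWYB L=YGOW
After move 6 (R): R=GYRB U=BORR F=YWGB D=OWYO B=GRWB
Query: L face = YGOW

Answer: Y G O W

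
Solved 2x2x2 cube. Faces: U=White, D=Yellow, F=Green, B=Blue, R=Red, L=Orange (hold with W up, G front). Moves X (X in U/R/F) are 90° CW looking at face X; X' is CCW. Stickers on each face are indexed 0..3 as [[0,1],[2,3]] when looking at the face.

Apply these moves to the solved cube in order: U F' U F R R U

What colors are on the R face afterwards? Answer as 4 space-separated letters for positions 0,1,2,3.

After move 1 (U): U=WWWW F=RRGG R=BBRR B=OOBB L=GGOO
After move 2 (F'): F=RGRG U=WWBR R=YBYR D=GOYY L=GWOW
After move 3 (U): U=BWRW F=YBRG R=OOYR B=GWBB L=RGOW
After move 4 (F): F=RYGB U=BWWG R=ROWR D=YOYY L=RGOO
After move 5 (R): R=WRRO U=BYWB F=ROGY D=YBYG B=GWWB
After move 6 (R): R=RWOR U=BOWY F=RBGG D=YWYG B=BWYB
After move 7 (U): U=WBYO F=RWGG R=BWOR B=RGYB L=RBOO
Query: R face = BWOR

Answer: B W O R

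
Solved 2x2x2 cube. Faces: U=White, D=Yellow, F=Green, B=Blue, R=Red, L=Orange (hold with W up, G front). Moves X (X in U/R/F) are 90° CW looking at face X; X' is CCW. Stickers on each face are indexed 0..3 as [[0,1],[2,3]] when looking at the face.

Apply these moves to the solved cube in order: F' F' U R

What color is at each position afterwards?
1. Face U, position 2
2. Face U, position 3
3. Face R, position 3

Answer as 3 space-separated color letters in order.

After move 1 (F'): F=GGGG U=WWRR R=YRYR D=OOYY L=OWOW
After move 2 (F'): F=GGGG U=WWYY R=OROR D=WWYY L=OROR
After move 3 (U): U=YWYW F=ORGG R=BBOR B=ORBB L=GGOR
After move 4 (R): R=OBRB U=YRYG F=OWGY D=WBYO B=WRWB
Query 1: U[2] = Y
Query 2: U[3] = G
Query 3: R[3] = B

Answer: Y G B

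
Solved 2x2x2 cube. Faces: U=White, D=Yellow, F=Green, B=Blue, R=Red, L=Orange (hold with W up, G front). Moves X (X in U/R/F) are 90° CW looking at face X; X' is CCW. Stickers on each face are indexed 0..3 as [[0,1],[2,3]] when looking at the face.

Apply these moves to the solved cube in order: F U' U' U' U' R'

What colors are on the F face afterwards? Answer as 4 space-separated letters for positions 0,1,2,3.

Answer: G W G O

Derivation:
After move 1 (F): F=GGGG U=WWOO R=WRWR D=RRYY L=OYOY
After move 2 (U'): U=WOWO F=OYGG R=GGWR B=WRBB L=BBOY
After move 3 (U'): U=OOWW F=BBGG R=OYWR B=GGBB L=WROY
After move 4 (U'): U=OWOW F=WRGG R=BBWR B=OYBB L=GGOY
After move 5 (U'): U=WWOO F=GGGG R=WRWR B=BBBB L=OYOY
After move 6 (R'): R=RRWW U=WBOB F=GWGO D=RGYG B=YBRB
Query: F face = GWGO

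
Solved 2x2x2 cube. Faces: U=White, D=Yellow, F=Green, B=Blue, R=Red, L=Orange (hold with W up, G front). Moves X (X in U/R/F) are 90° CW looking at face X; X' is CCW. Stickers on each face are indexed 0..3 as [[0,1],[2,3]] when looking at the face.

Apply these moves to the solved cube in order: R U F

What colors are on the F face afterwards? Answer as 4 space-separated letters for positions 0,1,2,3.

Answer: G R Y R

Derivation:
After move 1 (R): R=RRRR U=WGWG F=GYGY D=YBYB B=WBWB
After move 2 (U): U=WWGG F=RRGY R=WBRR B=OOWB L=GYOO
After move 3 (F): F=GRYR U=WWOY R=GBGR D=RWYB L=GYOB
Query: F face = GRYR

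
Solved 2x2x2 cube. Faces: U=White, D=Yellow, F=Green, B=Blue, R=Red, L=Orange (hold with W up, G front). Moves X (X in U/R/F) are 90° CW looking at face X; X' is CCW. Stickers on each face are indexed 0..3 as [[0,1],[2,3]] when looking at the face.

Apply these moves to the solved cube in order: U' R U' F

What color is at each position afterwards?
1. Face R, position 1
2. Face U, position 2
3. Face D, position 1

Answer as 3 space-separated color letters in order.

Answer: Y O O

Derivation:
After move 1 (U'): U=WWWW F=OOGG R=GGRR B=RRBB L=BBOO
After move 2 (R): R=RGRG U=WOWG F=OYGY D=YBYR B=WRWB
After move 3 (U'): U=OGWW F=BBGY R=OYRG B=RGWB L=WROO
After move 4 (F): F=GBYB U=OGOR R=WYWG D=ROYR L=WYOB
Query 1: R[1] = Y
Query 2: U[2] = O
Query 3: D[1] = O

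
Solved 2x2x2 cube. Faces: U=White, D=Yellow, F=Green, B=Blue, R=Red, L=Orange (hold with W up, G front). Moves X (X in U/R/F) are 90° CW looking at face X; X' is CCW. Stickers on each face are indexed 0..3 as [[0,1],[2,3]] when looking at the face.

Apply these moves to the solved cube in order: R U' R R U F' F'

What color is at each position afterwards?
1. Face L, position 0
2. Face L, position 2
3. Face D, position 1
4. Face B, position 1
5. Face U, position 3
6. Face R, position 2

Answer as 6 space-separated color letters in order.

After move 1 (R): R=RRRR U=WGWG F=GYGY D=YBYB B=WBWB
After move 2 (U'): U=GGWW F=OOGY R=GYRR B=RRWB L=WBOO
After move 3 (R): R=RGRY U=GOWY F=OBGB D=YWYR B=WRGB
After move 4 (R): R=RRYG U=GBWB F=OWGR D=YGYW B=YROB
After move 5 (U): U=WGBB F=RRGR R=YRYG B=WBOB L=OWOO
After move 6 (F'): F=RRRG U=WGYY R=GRYG D=WOYW L=OBOB
After move 7 (F'): F=RGRR U=WGGY R=ORWG D=BBYW L=OYOY
Query 1: L[0] = O
Query 2: L[2] = O
Query 3: D[1] = B
Query 4: B[1] = B
Query 5: U[3] = Y
Query 6: R[2] = W

Answer: O O B B Y W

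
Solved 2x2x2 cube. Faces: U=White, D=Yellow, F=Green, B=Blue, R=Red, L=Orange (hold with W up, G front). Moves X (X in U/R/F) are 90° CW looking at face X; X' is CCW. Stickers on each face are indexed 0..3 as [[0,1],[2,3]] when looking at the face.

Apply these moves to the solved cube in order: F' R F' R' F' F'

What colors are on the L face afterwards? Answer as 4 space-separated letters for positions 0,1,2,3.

Answer: O B O Y

Derivation:
After move 1 (F'): F=GGGG U=WWRR R=YRYR D=OOYY L=OWOW
After move 2 (R): R=YYRR U=WGRG F=GOGY D=OBYB B=RBWB
After move 3 (F'): F=OYGG U=WGYR R=BYOR D=WWYB L=OGOR
After move 4 (R'): R=YRBO U=WWYR F=OGGR D=WYYG B=BBWB
After move 5 (F'): F=GROG U=WWYB R=YRWO D=GRYG L=OROY
After move 6 (F'): F=RGGO U=WWYW R=RRGO D=RYYG L=OBOY
Query: L face = OBOY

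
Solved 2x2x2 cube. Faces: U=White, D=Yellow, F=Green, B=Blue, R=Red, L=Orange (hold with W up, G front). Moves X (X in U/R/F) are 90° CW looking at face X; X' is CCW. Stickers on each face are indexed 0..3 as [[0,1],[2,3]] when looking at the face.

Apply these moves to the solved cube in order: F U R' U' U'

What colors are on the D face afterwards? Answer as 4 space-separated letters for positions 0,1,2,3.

Answer: R R Y G

Derivation:
After move 1 (F): F=GGGG U=WWOO R=WRWR D=RRYY L=OYOY
After move 2 (U): U=OWOW F=WRGG R=BBWR B=OYBB L=GGOY
After move 3 (R'): R=BRBW U=OBOO F=WWGW D=RRYG B=YYRB
After move 4 (U'): U=BOOO F=GGGW R=WWBW B=BRRB L=YYOY
After move 5 (U'): U=OOBO F=YYGW R=GGBW B=WWRB L=BROY
Query: D face = RRYG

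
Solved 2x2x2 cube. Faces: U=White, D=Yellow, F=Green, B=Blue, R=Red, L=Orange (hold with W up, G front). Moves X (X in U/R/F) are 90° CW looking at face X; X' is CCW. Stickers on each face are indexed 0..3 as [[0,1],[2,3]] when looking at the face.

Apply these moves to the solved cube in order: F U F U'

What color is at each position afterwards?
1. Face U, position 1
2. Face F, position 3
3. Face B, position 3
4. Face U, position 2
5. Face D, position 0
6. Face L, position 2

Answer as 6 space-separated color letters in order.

After move 1 (F): F=GGGG U=WWOO R=WRWR D=RRYY L=OYOY
After move 2 (U): U=OWOW F=WRGG R=BBWR B=OYBB L=GGOY
After move 3 (F): F=GWGR U=OWYG R=OBWR D=WBYY L=GROR
After move 4 (U'): U=WGOY F=GRGR R=GWWR B=OBBB L=OYOR
Query 1: U[1] = G
Query 2: F[3] = R
Query 3: B[3] = B
Query 4: U[2] = O
Query 5: D[0] = W
Query 6: L[2] = O

Answer: G R B O W O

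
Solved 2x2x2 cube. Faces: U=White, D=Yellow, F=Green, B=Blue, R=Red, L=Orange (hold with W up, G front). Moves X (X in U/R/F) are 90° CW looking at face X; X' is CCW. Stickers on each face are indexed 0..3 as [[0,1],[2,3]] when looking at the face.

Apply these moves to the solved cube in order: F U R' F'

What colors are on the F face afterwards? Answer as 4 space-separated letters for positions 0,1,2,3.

After move 1 (F): F=GGGG U=WWOO R=WRWR D=RRYY L=OYOY
After move 2 (U): U=OWOW F=WRGG R=BBWR B=OYBB L=GGOY
After move 3 (R'): R=BRBW U=OBOO F=WWGW D=RRYG B=YYRB
After move 4 (F'): F=WWWG U=OBBB R=RRRW D=GYYG L=GOOO
Query: F face = WWWG

Answer: W W W G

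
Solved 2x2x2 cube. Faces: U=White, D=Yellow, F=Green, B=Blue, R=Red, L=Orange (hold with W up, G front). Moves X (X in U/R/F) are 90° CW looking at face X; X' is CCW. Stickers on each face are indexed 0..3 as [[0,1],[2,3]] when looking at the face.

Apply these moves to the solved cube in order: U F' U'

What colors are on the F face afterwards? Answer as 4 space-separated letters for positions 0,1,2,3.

After move 1 (U): U=WWWW F=RRGG R=BBRR B=OOBB L=GGOO
After move 2 (F'): F=RGRG U=WWBR R=YBYR D=GOYY L=GWOW
After move 3 (U'): U=WRWB F=GWRG R=RGYR B=YBBB L=OOOW
Query: F face = GWRG

Answer: G W R G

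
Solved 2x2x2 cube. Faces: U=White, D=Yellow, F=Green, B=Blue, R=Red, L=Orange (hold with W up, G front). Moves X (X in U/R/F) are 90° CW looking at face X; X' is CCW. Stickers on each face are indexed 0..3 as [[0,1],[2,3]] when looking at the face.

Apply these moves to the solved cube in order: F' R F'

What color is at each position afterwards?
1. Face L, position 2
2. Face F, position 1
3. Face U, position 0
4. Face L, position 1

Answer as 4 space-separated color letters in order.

Answer: O Y W G

Derivation:
After move 1 (F'): F=GGGG U=WWRR R=YRYR D=OOYY L=OWOW
After move 2 (R): R=YYRR U=WGRG F=GOGY D=OBYB B=RBWB
After move 3 (F'): F=OYGG U=WGYR R=BYOR D=WWYB L=OGOR
Query 1: L[2] = O
Query 2: F[1] = Y
Query 3: U[0] = W
Query 4: L[1] = G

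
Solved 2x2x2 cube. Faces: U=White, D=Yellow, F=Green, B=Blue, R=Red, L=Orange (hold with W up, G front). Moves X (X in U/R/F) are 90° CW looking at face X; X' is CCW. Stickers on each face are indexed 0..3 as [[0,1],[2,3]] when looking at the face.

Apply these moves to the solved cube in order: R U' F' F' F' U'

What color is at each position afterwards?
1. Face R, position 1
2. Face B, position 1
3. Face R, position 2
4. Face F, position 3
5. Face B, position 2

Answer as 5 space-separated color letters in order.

After move 1 (R): R=RRRR U=WGWG F=GYGY D=YBYB B=WBWB
After move 2 (U'): U=GGWW F=OOGY R=GYRR B=RRWB L=WBOO
After move 3 (F'): F=OYOG U=GGGR R=BYYR D=BOYB L=WWOW
After move 4 (F'): F=YGOO U=GGBY R=OYBR D=WWYB L=WROG
After move 5 (F'): F=GOYO U=GGOB R=WYWR D=RGYB L=WYOB
After move 6 (U'): U=GBGO F=WYYO R=GOWR B=WYWB L=RROB
Query 1: R[1] = O
Query 2: B[1] = Y
Query 3: R[2] = W
Query 4: F[3] = O
Query 5: B[2] = W

Answer: O Y W O W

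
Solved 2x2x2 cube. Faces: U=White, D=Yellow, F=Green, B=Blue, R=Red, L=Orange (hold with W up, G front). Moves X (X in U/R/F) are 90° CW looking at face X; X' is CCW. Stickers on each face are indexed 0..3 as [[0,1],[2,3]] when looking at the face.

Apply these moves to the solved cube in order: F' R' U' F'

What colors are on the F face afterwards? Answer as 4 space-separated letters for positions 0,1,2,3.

After move 1 (F'): F=GGGG U=WWRR R=YRYR D=OOYY L=OWOW
After move 2 (R'): R=RRYY U=WBRB F=GWGR D=OGYG B=YBOB
After move 3 (U'): U=BBWR F=OWGR R=GWYY B=RROB L=YBOW
After move 4 (F'): F=WROG U=BBGY R=GWOY D=BWYG L=YROW
Query: F face = WROG

Answer: W R O G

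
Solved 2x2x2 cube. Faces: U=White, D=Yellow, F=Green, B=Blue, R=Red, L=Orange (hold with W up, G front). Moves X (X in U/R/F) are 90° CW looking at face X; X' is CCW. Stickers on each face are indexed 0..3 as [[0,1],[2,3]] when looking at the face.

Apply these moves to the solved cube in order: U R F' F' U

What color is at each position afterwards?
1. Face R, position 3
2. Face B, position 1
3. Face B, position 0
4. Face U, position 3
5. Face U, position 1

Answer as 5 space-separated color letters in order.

After move 1 (U): U=WWWW F=RRGG R=BBRR B=OOBB L=GGOO
After move 2 (R): R=RBRB U=WRWG F=RYGY D=YBYO B=WOWB
After move 3 (F'): F=YYRG U=WRRR R=BBYB D=GOYO L=GGOW
After move 4 (F'): F=YGYR U=WRBY R=OBGB D=GWYO L=GROR
After move 5 (U): U=BWYR F=OBYR R=WOGB B=GRWB L=YGOR
Query 1: R[3] = B
Query 2: B[1] = R
Query 3: B[0] = G
Query 4: U[3] = R
Query 5: U[1] = W

Answer: B R G R W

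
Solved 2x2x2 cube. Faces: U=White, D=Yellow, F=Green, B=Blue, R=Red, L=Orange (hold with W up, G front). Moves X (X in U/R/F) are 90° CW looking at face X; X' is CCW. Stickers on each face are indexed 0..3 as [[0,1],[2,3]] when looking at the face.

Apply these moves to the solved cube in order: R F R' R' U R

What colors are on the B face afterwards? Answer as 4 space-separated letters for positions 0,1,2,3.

After move 1 (R): R=RRRR U=WGWG F=GYGY D=YBYB B=WBWB
After move 2 (F): F=GGYY U=WGOO R=WRGR D=RRYB L=OYOB
After move 3 (R'): R=RRWG U=WWOW F=GGYO D=RGYY B=BBRB
After move 4 (R'): R=RGRW U=WROB F=GWYW D=RGYO B=YBGB
After move 5 (U): U=OWBR F=RGYW R=YBRW B=OYGB L=GWOB
After move 6 (R): R=RYWB U=OGBW F=RGYO D=RGYO B=RYWB
Query: B face = RYWB

Answer: R Y W B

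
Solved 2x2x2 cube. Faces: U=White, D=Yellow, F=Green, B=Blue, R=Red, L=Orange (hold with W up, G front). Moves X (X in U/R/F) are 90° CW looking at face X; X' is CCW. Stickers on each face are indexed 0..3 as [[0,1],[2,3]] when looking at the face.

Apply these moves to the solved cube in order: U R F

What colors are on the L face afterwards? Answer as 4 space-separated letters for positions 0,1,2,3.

After move 1 (U): U=WWWW F=RRGG R=BBRR B=OOBB L=GGOO
After move 2 (R): R=RBRB U=WRWG F=RYGY D=YBYO B=WOWB
After move 3 (F): F=GRYY U=WROG R=WBGB D=RRYO L=GYOB
Query: L face = GYOB

Answer: G Y O B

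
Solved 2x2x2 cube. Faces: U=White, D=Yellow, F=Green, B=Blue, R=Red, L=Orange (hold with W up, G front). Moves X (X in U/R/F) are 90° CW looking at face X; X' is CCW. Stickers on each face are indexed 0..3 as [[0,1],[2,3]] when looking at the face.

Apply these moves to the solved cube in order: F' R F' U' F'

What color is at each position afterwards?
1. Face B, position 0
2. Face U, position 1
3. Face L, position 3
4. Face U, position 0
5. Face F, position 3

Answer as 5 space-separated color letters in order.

Answer: B R W G G

Derivation:
After move 1 (F'): F=GGGG U=WWRR R=YRYR D=OOYY L=OWOW
After move 2 (R): R=YYRR U=WGRG F=GOGY D=OBYB B=RBWB
After move 3 (F'): F=OYGG U=WGYR R=BYOR D=WWYB L=OGOR
After move 4 (U'): U=GRWY F=OGGG R=OYOR B=BYWB L=RBOR
After move 5 (F'): F=GGOG U=GROO R=WYWR D=BRYB L=RYOW
Query 1: B[0] = B
Query 2: U[1] = R
Query 3: L[3] = W
Query 4: U[0] = G
Query 5: F[3] = G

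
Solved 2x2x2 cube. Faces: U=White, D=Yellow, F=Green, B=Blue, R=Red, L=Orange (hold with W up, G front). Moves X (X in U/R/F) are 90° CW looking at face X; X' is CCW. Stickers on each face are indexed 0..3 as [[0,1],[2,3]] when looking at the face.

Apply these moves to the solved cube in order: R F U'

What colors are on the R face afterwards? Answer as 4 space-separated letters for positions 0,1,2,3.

Answer: G G G R

Derivation:
After move 1 (R): R=RRRR U=WGWG F=GYGY D=YBYB B=WBWB
After move 2 (F): F=GGYY U=WGOO R=WRGR D=RRYB L=OYOB
After move 3 (U'): U=GOWO F=OYYY R=GGGR B=WRWB L=WBOB
Query: R face = GGGR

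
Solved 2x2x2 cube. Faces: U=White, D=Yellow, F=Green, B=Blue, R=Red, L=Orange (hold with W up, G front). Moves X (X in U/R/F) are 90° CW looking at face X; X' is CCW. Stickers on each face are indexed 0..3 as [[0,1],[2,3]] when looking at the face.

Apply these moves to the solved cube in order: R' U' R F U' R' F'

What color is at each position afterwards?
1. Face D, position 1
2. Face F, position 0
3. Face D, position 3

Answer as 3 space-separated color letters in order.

Answer: Y B G

Derivation:
After move 1 (R'): R=RRRR U=WBWB F=GWGW D=YGYG B=YBYB
After move 2 (U'): U=BBWW F=OOGW R=GWRR B=RRYB L=YBOO
After move 3 (R): R=RGRW U=BOWW F=OGGG D=YYYR B=WRBB
After move 4 (F): F=GOGG U=BOOB R=WGWW D=RRYR L=YYOY
After move 5 (U'): U=OBBO F=YYGG R=GOWW B=WGBB L=WROY
After move 6 (R'): R=OWGW U=OBBW F=YBGO D=RYYG B=RGRB
After move 7 (F'): F=BOYG U=OBOG R=YWRW D=RYYG L=WWOB
Query 1: D[1] = Y
Query 2: F[0] = B
Query 3: D[3] = G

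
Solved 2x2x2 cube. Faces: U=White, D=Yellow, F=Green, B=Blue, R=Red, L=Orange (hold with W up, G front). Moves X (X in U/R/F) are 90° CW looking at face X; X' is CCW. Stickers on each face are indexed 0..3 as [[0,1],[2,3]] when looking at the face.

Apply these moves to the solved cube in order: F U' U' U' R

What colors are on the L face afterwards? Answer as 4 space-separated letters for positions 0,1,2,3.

After move 1 (F): F=GGGG U=WWOO R=WRWR D=RRYY L=OYOY
After move 2 (U'): U=WOWO F=OYGG R=GGWR B=WRBB L=BBOY
After move 3 (U'): U=OOWW F=BBGG R=OYWR B=GGBB L=WROY
After move 4 (U'): U=OWOW F=WRGG R=BBWR B=OYBB L=GGOY
After move 5 (R): R=WBRB U=OROG F=WRGY D=RBYO B=WYWB
Query: L face = GGOY

Answer: G G O Y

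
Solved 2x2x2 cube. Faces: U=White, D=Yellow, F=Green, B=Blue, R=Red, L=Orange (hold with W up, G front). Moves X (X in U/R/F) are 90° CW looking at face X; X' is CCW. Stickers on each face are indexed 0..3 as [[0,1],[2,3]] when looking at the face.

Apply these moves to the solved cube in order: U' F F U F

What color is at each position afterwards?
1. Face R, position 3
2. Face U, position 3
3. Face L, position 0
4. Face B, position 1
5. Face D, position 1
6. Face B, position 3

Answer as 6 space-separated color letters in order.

Answer: R G G R R B

Derivation:
After move 1 (U'): U=WWWW F=OOGG R=GGRR B=RRBB L=BBOO
After move 2 (F): F=GOGO U=WWOB R=WGWR D=RGYY L=BYOY
After move 3 (F): F=GGOO U=WWYY R=OGBR D=WWYY L=BROG
After move 4 (U): U=YWYW F=OGOO R=RRBR B=BRBB L=GGOG
After move 5 (F): F=OOOG U=YWGG R=YRWR D=BRYY L=GWOW
Query 1: R[3] = R
Query 2: U[3] = G
Query 3: L[0] = G
Query 4: B[1] = R
Query 5: D[1] = R
Query 6: B[3] = B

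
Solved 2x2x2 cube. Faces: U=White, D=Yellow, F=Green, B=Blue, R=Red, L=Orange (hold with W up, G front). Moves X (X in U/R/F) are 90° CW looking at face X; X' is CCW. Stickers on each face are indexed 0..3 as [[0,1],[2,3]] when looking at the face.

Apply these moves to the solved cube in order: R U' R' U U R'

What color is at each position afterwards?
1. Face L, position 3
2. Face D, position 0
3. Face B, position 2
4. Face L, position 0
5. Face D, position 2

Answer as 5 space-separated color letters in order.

After move 1 (R): R=RRRR U=WGWG F=GYGY D=YBYB B=WBWB
After move 2 (U'): U=GGWW F=OOGY R=GYRR B=RRWB L=WBOO
After move 3 (R'): R=YRGR U=GWWR F=OGGW D=YOYY B=BRBB
After move 4 (U): U=WGRW F=YRGW R=BRGR B=WBBB L=OGOO
After move 5 (U): U=RWWG F=BRGW R=WBGR B=OGBB L=YROO
After move 6 (R'): R=BRWG U=RBWO F=BWGG D=YRYW B=YGOB
Query 1: L[3] = O
Query 2: D[0] = Y
Query 3: B[2] = O
Query 4: L[0] = Y
Query 5: D[2] = Y

Answer: O Y O Y Y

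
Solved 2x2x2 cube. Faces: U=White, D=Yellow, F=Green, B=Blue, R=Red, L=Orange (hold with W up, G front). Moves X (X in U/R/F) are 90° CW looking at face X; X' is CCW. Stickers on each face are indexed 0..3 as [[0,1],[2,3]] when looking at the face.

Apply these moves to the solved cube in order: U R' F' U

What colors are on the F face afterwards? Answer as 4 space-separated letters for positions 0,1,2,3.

After move 1 (U): U=WWWW F=RRGG R=BBRR B=OOBB L=GGOO
After move 2 (R'): R=BRBR U=WBWO F=RWGW D=YRYG B=YOYB
After move 3 (F'): F=WWRG U=WBBB R=RRYR D=GOYG L=GOOW
After move 4 (U): U=BWBB F=RRRG R=YOYR B=GOYB L=WWOW
Query: F face = RRRG

Answer: R R R G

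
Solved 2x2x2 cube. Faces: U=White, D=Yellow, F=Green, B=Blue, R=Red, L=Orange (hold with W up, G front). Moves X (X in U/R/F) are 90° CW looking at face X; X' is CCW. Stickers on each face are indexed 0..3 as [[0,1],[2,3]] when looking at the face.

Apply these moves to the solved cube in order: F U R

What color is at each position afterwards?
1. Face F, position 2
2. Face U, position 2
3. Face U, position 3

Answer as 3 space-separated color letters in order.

After move 1 (F): F=GGGG U=WWOO R=WRWR D=RRYY L=OYOY
After move 2 (U): U=OWOW F=WRGG R=BBWR B=OYBB L=GGOY
After move 3 (R): R=WBRB U=OROG F=WRGY D=RBYO B=WYWB
Query 1: F[2] = G
Query 2: U[2] = O
Query 3: U[3] = G

Answer: G O G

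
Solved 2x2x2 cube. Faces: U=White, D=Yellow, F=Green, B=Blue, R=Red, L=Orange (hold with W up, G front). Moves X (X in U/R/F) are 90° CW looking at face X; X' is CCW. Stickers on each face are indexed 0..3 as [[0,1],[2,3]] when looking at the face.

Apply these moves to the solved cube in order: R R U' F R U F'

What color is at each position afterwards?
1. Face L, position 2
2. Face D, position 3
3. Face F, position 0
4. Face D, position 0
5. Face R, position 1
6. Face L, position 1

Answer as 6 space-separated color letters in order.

After move 1 (R): R=RRRR U=WGWG F=GYGY D=YBYB B=WBWB
After move 2 (R): R=RRRR U=WYWY F=GBGB D=YWYW B=GBGB
After move 3 (U'): U=YYWW F=OOGB R=GBRR B=RRGB L=GBOO
After move 4 (F): F=GOBO U=YYOB R=WBWR D=RGYW L=GYOW
After move 5 (R): R=WWRB U=YOOO F=GGBW D=RGYR B=BRYB
After move 6 (U): U=OYOO F=WWBW R=BRRB B=GYYB L=GGOW
After move 7 (F'): F=WWWB U=OYBR R=GRRB D=GWYR L=GOOO
Query 1: L[2] = O
Query 2: D[3] = R
Query 3: F[0] = W
Query 4: D[0] = G
Query 5: R[1] = R
Query 6: L[1] = O

Answer: O R W G R O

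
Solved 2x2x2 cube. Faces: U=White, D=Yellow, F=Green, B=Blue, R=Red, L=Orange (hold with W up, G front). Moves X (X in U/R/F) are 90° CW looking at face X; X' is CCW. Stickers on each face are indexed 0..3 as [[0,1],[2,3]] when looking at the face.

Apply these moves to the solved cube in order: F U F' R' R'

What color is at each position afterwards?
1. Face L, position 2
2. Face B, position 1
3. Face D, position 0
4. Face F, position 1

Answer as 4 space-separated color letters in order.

After move 1 (F): F=GGGG U=WWOO R=WRWR D=RRYY L=OYOY
After move 2 (U): U=OWOW F=WRGG R=BBWR B=OYBB L=GGOY
After move 3 (F'): F=RGWG U=OWBW R=RBRR D=GYYY L=GWOO
After move 4 (R'): R=BRRR U=OBBO F=RWWW D=GGYG B=YYYB
After move 5 (R'): R=RRBR U=OYBY F=RBWO D=GWYW B=GYGB
Query 1: L[2] = O
Query 2: B[1] = Y
Query 3: D[0] = G
Query 4: F[1] = B

Answer: O Y G B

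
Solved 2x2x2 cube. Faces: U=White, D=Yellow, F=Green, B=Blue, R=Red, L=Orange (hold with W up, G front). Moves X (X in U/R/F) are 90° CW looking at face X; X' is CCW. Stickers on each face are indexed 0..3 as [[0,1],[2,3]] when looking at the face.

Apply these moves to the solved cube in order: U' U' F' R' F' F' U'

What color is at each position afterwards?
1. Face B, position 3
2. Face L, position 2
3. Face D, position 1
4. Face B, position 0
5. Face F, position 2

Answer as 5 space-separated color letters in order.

After move 1 (U'): U=WWWW F=OOGG R=GGRR B=RRBB L=BBOO
After move 2 (U'): U=WWWW F=BBGG R=OORR B=GGBB L=RROO
After move 3 (F'): F=BGBG U=WWOR R=YOYR D=ROYY L=RWOW
After move 4 (R'): R=ORYY U=WBOG F=BWBR D=RGYG B=YGOB
After move 5 (F'): F=WRBB U=WBOY R=GRRY D=WWYG L=RGOO
After move 6 (F'): F=RBWB U=WBGR R=WRWY D=GOYG L=RYOO
After move 7 (U'): U=BRWG F=RYWB R=RBWY B=WROB L=YGOO
Query 1: B[3] = B
Query 2: L[2] = O
Query 3: D[1] = O
Query 4: B[0] = W
Query 5: F[2] = W

Answer: B O O W W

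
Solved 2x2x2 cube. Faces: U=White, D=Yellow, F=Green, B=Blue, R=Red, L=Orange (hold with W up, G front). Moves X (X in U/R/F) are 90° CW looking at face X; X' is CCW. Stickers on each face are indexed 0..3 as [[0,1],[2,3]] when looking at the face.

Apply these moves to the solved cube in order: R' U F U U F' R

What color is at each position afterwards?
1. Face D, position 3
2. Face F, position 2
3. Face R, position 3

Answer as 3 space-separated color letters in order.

Answer: G O Y

Derivation:
After move 1 (R'): R=RRRR U=WBWB F=GWGW D=YGYG B=YBYB
After move 2 (U): U=WWBB F=RRGW R=YBRR B=OOYB L=GWOO
After move 3 (F): F=GRWR U=WWOW R=BBBR D=RYYG L=GYOG
After move 4 (U): U=OWWW F=BBWR R=OOBR B=GYYB L=GROG
After move 5 (U): U=WOWW F=OOWR R=GYBR B=GRYB L=BBOG
After move 6 (F'): F=OROW U=WOGB R=YYRR D=BGYG L=BWOW
After move 7 (R): R=RYRY U=WRGW F=OGOG D=BYYG B=BROB
Query 1: D[3] = G
Query 2: F[2] = O
Query 3: R[3] = Y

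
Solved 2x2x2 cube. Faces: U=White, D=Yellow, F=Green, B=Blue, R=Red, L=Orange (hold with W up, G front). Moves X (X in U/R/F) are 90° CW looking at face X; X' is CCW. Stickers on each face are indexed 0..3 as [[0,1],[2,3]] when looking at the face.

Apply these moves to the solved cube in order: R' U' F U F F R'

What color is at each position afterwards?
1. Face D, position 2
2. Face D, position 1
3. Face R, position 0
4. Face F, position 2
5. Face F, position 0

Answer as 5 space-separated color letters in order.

After move 1 (R'): R=RRRR U=WBWB F=GWGW D=YGYG B=YBYB
After move 2 (U'): U=BBWW F=OOGW R=GWRR B=RRYB L=YBOO
After move 3 (F): F=GOWO U=BBOB R=WWWR D=RGYG L=YYOG
After move 4 (U): U=OBBB F=WWWO R=RRWR B=YYYB L=GOOG
After move 5 (F): F=WWOW U=OBGO R=BRBR D=WRYG L=GROG
After move 6 (F): F=OWWW U=OBGR R=GROR D=BBYG L=GWOR
After move 7 (R'): R=RRGO U=OYGY F=OBWR D=BWYW B=GYBB
Query 1: D[2] = Y
Query 2: D[1] = W
Query 3: R[0] = R
Query 4: F[2] = W
Query 5: F[0] = O

Answer: Y W R W O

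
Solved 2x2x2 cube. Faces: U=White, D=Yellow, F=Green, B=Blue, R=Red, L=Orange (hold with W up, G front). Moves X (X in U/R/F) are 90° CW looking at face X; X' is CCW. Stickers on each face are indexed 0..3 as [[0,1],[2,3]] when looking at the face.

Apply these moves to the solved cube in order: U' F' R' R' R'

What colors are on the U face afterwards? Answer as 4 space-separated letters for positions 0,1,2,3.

Answer: W G G G

Derivation:
After move 1 (U'): U=WWWW F=OOGG R=GGRR B=RRBB L=BBOO
After move 2 (F'): F=OGOG U=WWGR R=YGYR D=BOYY L=BWOW
After move 3 (R'): R=GRYY U=WBGR F=OWOR D=BGYG B=YROB
After move 4 (R'): R=RYGY U=WOGY F=OBOR D=BWYR B=GRGB
After move 5 (R'): R=YYRG U=WGGG F=OOOY D=BBYR B=RRWB
Query: U face = WGGG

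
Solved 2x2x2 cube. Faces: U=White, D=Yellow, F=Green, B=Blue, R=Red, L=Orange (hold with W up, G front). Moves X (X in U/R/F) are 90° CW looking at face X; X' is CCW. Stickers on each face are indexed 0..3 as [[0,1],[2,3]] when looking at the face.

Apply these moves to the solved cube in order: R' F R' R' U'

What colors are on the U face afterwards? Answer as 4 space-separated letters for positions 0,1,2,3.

Answer: R G W O

Derivation:
After move 1 (R'): R=RRRR U=WBWB F=GWGW D=YGYG B=YBYB
After move 2 (F): F=GGWW U=WBOO R=WRBR D=RRYG L=OYOG
After move 3 (R'): R=RRWB U=WYOY F=GBWO D=RGYW B=GBRB
After move 4 (R'): R=RBRW U=WROG F=GYWY D=RBYO B=WBGB
After move 5 (U'): U=RGWO F=OYWY R=GYRW B=RBGB L=WBOG
Query: U face = RGWO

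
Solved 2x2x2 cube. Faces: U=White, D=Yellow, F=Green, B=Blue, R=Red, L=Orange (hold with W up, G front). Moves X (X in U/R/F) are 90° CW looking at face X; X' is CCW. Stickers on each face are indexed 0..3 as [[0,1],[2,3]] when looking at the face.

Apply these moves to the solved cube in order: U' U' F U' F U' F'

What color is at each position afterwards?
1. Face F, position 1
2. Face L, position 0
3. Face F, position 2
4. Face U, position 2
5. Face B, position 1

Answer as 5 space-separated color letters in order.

Answer: Y W G G B

Derivation:
After move 1 (U'): U=WWWW F=OOGG R=GGRR B=RRBB L=BBOO
After move 2 (U'): U=WWWW F=BBGG R=OORR B=GGBB L=RROO
After move 3 (F): F=GBGB U=WWOR R=WOWR D=ROYY L=RYOY
After move 4 (U'): U=WRWO F=RYGB R=GBWR B=WOBB L=GGOY
After move 5 (F): F=GRBY U=WRYG R=WBOR D=WGYY L=GROO
After move 6 (U'): U=RGWY F=GRBY R=GROR B=WBBB L=WOOO
After move 7 (F'): F=RYGB U=RGGO R=GRWR D=OOYY L=WYOW
Query 1: F[1] = Y
Query 2: L[0] = W
Query 3: F[2] = G
Query 4: U[2] = G
Query 5: B[1] = B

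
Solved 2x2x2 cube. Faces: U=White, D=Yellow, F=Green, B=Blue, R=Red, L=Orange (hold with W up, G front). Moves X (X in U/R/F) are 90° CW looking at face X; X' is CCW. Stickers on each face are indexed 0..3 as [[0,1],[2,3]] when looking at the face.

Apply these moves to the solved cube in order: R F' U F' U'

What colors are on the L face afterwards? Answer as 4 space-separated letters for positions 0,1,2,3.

After move 1 (R): R=RRRR U=WGWG F=GYGY D=YBYB B=WBWB
After move 2 (F'): F=YYGG U=WGRR R=BRYR D=OOYB L=OGOW
After move 3 (U): U=RWRG F=BRGG R=WBYR B=OGWB L=YYOW
After move 4 (F'): F=RGBG U=RWWY R=OBOR D=YWYB L=YGOR
After move 5 (U'): U=WYRW F=YGBG R=RGOR B=OBWB L=OGOR
Query: L face = OGOR

Answer: O G O R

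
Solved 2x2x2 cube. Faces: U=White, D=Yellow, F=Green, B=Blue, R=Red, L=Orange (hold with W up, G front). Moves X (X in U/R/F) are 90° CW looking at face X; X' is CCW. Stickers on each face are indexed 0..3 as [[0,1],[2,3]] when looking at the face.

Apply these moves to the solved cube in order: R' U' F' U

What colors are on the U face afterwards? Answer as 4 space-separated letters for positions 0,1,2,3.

Answer: G B R B

Derivation:
After move 1 (R'): R=RRRR U=WBWB F=GWGW D=YGYG B=YBYB
After move 2 (U'): U=BBWW F=OOGW R=GWRR B=RRYB L=YBOO
After move 3 (F'): F=OWOG U=BBGR R=GWYR D=BOYG L=YWOW
After move 4 (U): U=GBRB F=GWOG R=RRYR B=YWYB L=OWOW
Query: U face = GBRB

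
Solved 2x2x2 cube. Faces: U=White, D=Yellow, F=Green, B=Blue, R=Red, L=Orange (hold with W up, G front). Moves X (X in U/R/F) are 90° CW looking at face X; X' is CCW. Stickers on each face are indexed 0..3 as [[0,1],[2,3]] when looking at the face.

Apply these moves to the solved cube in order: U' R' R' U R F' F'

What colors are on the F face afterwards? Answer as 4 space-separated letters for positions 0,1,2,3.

After move 1 (U'): U=WWWW F=OOGG R=GGRR B=RRBB L=BBOO
After move 2 (R'): R=GRGR U=WBWR F=OWGW D=YOYG B=YRYB
After move 3 (R'): R=RRGG U=WYWY F=OBGR D=YWYW B=GROB
After move 4 (U): U=WWYY F=RRGR R=GRGG B=BBOB L=OBOO
After move 5 (R): R=GGGR U=WRYR F=RWGW D=YOYB B=YBWB
After move 6 (F'): F=WWRG U=WRGG R=OGYR D=BOYB L=OROY
After move 7 (F'): F=WGWR U=WROY R=OGBR D=RYYB L=OGOG
Query: F face = WGWR

Answer: W G W R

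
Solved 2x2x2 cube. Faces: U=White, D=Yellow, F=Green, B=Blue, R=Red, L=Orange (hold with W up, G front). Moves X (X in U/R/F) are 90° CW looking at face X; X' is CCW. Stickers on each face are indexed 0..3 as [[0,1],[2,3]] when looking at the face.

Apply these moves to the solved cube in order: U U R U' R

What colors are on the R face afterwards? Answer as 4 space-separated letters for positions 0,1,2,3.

Answer: R B O Y

Derivation:
After move 1 (U): U=WWWW F=RRGG R=BBRR B=OOBB L=GGOO
After move 2 (U): U=WWWW F=BBGG R=OORR B=GGBB L=RROO
After move 3 (R): R=RORO U=WBWG F=BYGY D=YBYG B=WGWB
After move 4 (U'): U=BGWW F=RRGY R=BYRO B=ROWB L=WGOO
After move 5 (R): R=RBOY U=BRWY F=RBGG D=YWYR B=WOGB
Query: R face = RBOY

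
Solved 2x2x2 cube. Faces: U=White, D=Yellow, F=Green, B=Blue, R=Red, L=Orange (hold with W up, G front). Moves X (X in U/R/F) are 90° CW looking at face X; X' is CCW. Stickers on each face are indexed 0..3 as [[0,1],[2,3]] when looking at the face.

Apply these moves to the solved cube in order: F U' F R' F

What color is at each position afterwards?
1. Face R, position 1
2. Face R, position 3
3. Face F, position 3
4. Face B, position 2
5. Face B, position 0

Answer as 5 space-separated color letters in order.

After move 1 (F): F=GGGG U=WWOO R=WRWR D=RRYY L=OYOY
After move 2 (U'): U=WOWO F=OYGG R=GGWR B=WRBB L=BBOY
After move 3 (F): F=GOGY U=WOYB R=WGOR D=WGYY L=BROR
After move 4 (R'): R=GRWO U=WBYW F=GOGB D=WOYY B=YRGB
After move 5 (F): F=GGBO U=WBRR R=YRWO D=WGYY L=BWOO
Query 1: R[1] = R
Query 2: R[3] = O
Query 3: F[3] = O
Query 4: B[2] = G
Query 5: B[0] = Y

Answer: R O O G Y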